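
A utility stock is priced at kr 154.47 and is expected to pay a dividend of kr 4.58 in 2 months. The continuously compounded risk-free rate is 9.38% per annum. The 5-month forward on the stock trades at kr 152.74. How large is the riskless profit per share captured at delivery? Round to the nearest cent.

kr 3.20 per share

PV(dividends) I = 4.58·e^(−0.0938·2/12) = 4.5090
Fair forward F* = (S − I)·e^(rT) = (154.47 − 4.5090)·e^0.039083 = 149.9610 × 1.039857 = 155.9380
Market kr 152.74 < fair 155.9380: forward underpriced → reverse cash-and-carry (short the stock, invest proceeds at r, pay the dividends, go long the forward).
Profit at T = |F_mkt − F*| = |152.74 − 155.9380| = kr 3.20 per share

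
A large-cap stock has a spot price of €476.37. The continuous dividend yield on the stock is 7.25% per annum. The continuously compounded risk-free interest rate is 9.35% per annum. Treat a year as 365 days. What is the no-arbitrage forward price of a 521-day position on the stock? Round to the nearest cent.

F = S·e^((r − q)T) = 476.37 · e^((0.0935 − 0.0725) × 521/365)
= 476.37 · e^0.029975 = 476.37 × 1.030429
F = €490.87

€490.87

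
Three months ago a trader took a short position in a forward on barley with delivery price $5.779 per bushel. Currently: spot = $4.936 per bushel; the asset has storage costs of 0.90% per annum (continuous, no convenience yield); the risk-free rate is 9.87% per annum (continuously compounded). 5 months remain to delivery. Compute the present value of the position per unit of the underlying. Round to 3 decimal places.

$0.592 per bushel

Current fair forward for the remaining 5 months: F = S·e^((r + u)·T), (r + u) = 0.0987 + 0.0090 = 0.1077
F = 4.936 · e^(0.1077 × 5/12) = 4.936 × 1.045897 = 5.1625
Value of long forward = (F − K)·e^(−rT) = (5.1625 − 5.779) · e^(−0.0987·5/12)
= -0.6165 × 0.959709 = -0.592
Short position value = −(long value) = $0.592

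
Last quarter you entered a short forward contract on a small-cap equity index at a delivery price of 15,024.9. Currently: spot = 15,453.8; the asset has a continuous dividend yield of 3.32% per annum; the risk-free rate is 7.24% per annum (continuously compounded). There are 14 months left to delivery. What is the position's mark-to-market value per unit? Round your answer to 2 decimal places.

Current fair forward for the remaining 14 months: F = S·e^((r − q)·T), (r − q) = 0.0724 − 0.0332 = 0.0392
F = 15453.8 · e^(0.0392 × 14/12) = 15453.8 × 1.04679523 = 16176.9641
Value of long forward = (F − K)·e^(−rT) = (16176.9641 − 15024.9) · e^(−0.0724·14/12)
= 1152.0641 × 0.91900229 = 1058.75
Short position value = −(long value) = -1058.75

-1058.75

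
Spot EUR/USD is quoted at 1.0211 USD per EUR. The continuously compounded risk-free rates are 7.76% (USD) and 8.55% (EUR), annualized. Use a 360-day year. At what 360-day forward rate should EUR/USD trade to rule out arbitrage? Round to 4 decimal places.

F = S·e^((r_USD − r_EUR)T) = 1.0211 · e^((0.0776 − 0.0855) × 360/360)
= 1.0211 · e^-0.007900 = 1.0211 × 0.992131
F = 1.0131 USD per EUR

1.0131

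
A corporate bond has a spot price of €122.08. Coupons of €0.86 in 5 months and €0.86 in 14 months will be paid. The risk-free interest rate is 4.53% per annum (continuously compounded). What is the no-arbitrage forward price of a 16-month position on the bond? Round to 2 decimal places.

PV(coupons) I = 0.86·e^(−0.0453·5/12) + 0.86·e^(−0.0453·14/12)
I = 0.8439 + 0.8157 = 1.6596
F = (S − I)·e^(rT) = (122.08 − 1.6596) · e^(0.0453·16/12)
= 120.4204 · e^0.060400 = 120.4204 × 1.062261 = €127.92

€127.92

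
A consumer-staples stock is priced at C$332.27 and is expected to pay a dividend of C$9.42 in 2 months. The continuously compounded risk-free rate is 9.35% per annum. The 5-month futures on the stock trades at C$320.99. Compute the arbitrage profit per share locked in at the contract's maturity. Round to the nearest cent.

C$14.84 per share

PV(dividends) I = 9.42·e^(−0.0935·2/12) = 9.2743
Fair futures F* = (S − I)·e^(rT) = (332.27 − 9.2743)·e^0.038958 = 322.9957 × 1.039727 = 335.8274
Market C$320.99 < fair 335.8274: forward underpriced → reverse cash-and-carry (short the stock, invest proceeds at r, pay the dividends, go long the forward).
Profit at T = |F_mkt − F*| = |320.99 − 335.8274| = C$14.84 per share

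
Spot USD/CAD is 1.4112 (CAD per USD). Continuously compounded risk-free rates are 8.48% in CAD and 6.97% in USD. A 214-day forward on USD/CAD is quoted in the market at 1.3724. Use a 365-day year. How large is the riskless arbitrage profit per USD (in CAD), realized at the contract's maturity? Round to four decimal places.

Fair forward: F* = S·e^(carry·T), with carry = (r_CAD − r_USD) = 0.0848 − 0.0697 = 0.0151
F* = 1.4112 · e^(0.0151 × 214/365) = 1.4112 · e^0.008853 = 1.4112 × 1.008892 = 1.4237
Market 1.3724 < fair 1.4237: forward underpriced → reverse cash-and-carry (short spot, go long the forward).
At maturity, profit = |F_mkt − F*| = |1.3724 − 1.4237| = 0.0513 per USD (in CAD)

0.0513 per USD (in CAD)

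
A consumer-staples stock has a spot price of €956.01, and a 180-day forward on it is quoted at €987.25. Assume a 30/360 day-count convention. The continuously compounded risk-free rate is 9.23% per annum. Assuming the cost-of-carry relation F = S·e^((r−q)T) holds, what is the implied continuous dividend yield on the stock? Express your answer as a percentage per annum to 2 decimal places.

From F = S·e^((r−q)T): (r − q) = ln(F/S)/T
ln(987.25/956.01) = ln(1.032677) = 0.032154
(r − q) = 0.032154 / (180/360) = 0.064308
q = r − ln(F/S)/T = 0.0923 − 0.064308 = 0.027992
q = 2.80%

2.80%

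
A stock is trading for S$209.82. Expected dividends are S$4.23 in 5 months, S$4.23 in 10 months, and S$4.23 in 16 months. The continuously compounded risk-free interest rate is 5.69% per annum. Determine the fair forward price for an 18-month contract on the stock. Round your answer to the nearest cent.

S$215.35

PV(dividends) I = 4.23·e^(−0.0569·5/12) + 4.23·e^(−0.0569·10/12) + 4.23·e^(−0.0569·16/12)
I = 4.1309 + 4.0341 + 3.9210 = 12.0860
F = (S − I)·e^(rT) = (209.82 − 12.0860) · e^(0.0569·18/12)
= 197.7340 · e^0.085350 = 197.7340 × 1.089098 = S$215.35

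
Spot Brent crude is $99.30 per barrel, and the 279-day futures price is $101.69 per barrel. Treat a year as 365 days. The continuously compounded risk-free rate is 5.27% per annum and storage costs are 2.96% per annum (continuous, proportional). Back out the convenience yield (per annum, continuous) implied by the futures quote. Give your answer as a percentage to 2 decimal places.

5.12%

F = S·e^((r+u−y)T) ⇒ (r+u−y) = ln(F/S)/T
ln(101.69/99.30) = 0.023783; /T ⇒ 0.031114
y = r + u − ln(F/S)/T = 0.0527 + 0.0296 − 0.031114 = 0.051186
y = 5.12%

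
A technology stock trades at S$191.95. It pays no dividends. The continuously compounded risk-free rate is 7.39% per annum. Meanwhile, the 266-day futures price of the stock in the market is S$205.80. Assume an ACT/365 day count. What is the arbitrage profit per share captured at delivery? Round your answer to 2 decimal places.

Fair futures: F* = S·e^(carry·T), with carry = r = 0.0739
F* = 191.95 · e^(0.0739 × 266/365) = 191.95 · e^0.053856 = 191.95 × 1.055333 = S$202.5712
Market S$205.80 > fair S$202.5712: forward overpriced → cash-and-carry (buy spot, short the forward).
At maturity, profit = |F_mkt − F*| = |205.80 − 202.5712| = S$3.23 per share

S$3.23 per share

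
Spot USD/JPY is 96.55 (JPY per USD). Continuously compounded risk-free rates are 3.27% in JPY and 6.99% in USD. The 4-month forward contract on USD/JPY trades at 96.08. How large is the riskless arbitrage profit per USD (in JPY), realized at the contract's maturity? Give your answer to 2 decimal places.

Fair forward: F* = S·e^(carry·T), with carry = (r_JPY − r_USD) = 0.0327 − 0.0699 = -0.0372
F* = 96.55 · e^(-0.0372 × 4/12) = 96.55 · e^-0.012400 = 96.55 × 0.987677 = 95.3602
Market 96.08 > fair 95.3602: forward overpriced → cash-and-carry (buy spot, short the forward).
At maturity, profit = |F_mkt − F*| = |96.08 − 95.3602| = 0.72 per USD (in JPY)

0.72 per USD (in JPY)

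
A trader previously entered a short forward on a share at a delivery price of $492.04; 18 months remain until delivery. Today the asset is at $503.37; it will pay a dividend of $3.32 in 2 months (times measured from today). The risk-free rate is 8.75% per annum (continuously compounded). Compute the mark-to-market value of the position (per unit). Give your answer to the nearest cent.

PV(remaining dividends) I = 3.32·e^(−0.0875·2/12) = 3.2719
Current forward F = (S − I)·e^(rT) = (503.37 − 3.2719)·e^(0.0875·18/12) = 500.0981 × 1.140253 = 570.2384
Value (long) = (F − K)·e^(−rT) = (570.2384 − 492.04) × 0.876998 = 68.5798
Short position value = −(long value) = -$68.58

-$68.58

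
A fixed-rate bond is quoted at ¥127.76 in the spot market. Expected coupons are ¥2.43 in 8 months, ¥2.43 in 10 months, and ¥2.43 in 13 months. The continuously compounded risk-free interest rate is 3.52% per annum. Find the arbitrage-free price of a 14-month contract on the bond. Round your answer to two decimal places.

¥125.75

PV(coupons) I = 2.43·e^(−0.0352·8/12) + 2.43·e^(−0.0352·10/12) + 2.43·e^(−0.0352·13/12)
I = 2.3736 + 2.3598 + 2.3391 = 7.0725
F = (S − I)·e^(rT) = (127.76 − 7.0725) · e^(0.0352·14/12)
= 120.6875 · e^0.041067 = 120.6875 × 1.041922 = ¥125.75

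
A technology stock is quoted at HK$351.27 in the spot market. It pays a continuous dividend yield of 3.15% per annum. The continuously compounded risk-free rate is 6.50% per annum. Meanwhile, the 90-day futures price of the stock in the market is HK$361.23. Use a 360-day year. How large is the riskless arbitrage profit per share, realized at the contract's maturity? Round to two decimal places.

HK$7.01 per share

Fair futures: F* = S·e^(carry·T), with carry = (r − q) = 0.0650 − 0.0315 = 0.0335
F* = 351.27 · e^(0.0335 × 90/360) = 351.27 · e^0.008375 = 351.27 × 1.008410 = HK$354.2242
Market HK$361.23 > fair HK$354.2242: forward overpriced → cash-and-carry (buy spot, short the forward).
At maturity, profit = |F_mkt − F*| = |361.23 − 354.2242| = HK$7.01 per share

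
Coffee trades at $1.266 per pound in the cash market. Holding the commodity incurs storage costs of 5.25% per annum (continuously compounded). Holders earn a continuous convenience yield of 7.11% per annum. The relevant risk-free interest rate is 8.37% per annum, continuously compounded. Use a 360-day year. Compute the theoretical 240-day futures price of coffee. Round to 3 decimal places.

Net carry = r + u − y = 0.0837 + 0.0525 − 0.0711 = 0.0651
F = S·e^((r+u−y)T) = 1.266 · e^(0.0651 × 240/360) = 1.266 · e^0.043400
= 1.266 × 1.044356 = $1.322 per pound

$1.322 per pound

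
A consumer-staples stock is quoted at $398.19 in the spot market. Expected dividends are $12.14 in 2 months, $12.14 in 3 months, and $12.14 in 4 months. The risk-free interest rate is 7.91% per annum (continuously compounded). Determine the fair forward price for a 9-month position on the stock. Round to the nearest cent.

$384.64

PV(dividends) I = 12.14·e^(−0.0791·2/12) + 12.14·e^(−0.0791·3/12) + 12.14·e^(−0.0791·4/12)
I = 11.9810 + 11.9023 + 11.8241 = 35.7074
F = (S − I)·e^(rT) = (398.19 − 35.7074) · e^(0.0791·9/12)
= 362.4826 · e^0.059325 = 362.4826 × 1.061120 = $384.64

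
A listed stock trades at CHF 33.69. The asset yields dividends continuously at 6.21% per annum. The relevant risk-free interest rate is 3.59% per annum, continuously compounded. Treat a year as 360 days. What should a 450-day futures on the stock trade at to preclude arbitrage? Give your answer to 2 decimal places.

CHF 32.60

F = S·e^((r − q)T) = 33.69 · e^((0.0359 − 0.0621) × 450/360)
= 33.69 · e^-0.032750 = 33.69 × 0.967780
F = CHF 32.60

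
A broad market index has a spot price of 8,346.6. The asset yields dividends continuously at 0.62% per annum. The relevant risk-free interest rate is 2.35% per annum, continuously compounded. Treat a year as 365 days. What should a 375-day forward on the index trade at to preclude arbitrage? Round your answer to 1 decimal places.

8,496.3

F = S·e^((r − q)T) = 8346.6 · e^((0.0235 − 0.0062) × 375/365)
= 8346.6 · e^0.017774 = 8346.6 × 1.017933
F = 8,496.3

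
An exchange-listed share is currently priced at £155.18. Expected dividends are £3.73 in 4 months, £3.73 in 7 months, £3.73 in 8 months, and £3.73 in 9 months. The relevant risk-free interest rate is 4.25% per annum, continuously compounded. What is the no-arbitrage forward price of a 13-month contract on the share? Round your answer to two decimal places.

£147.25

PV(dividends) I = 3.73·e^(−0.0425·4/12) + 3.73·e^(−0.0425·7/12) + 3.73·e^(−0.0425·8/12) + 3.73·e^(−0.0425·9/12)
I = 3.6775 + 3.6387 + 3.6258 + 3.6130 = 14.5550
F = (S − I)·e^(rT) = (155.18 − 14.5550) · e^(0.0425·13/12)
= 140.6250 · e^0.046042 = 140.6250 × 1.047118 = £147.25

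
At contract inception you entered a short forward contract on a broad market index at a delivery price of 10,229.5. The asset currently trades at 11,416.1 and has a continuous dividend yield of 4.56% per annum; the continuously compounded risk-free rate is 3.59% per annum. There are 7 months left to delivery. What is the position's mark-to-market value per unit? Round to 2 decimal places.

-1098.93

Current fair forward for the remaining 7 months: F = S·e^((r − q)·T), (r − q) = 0.0359 − 0.0456 = -0.0097
F = 11416.1 · e^(-0.0097 × 7/12) = 11416.1 × 0.99435764 = 11351.6863
Value of long forward = (F − K)·e^(−rT) = (11351.6863 − 10229.5) · e^(−0.0359·7/12)
= 1122.1863 × 0.97927609 = 1098.93
Short position value = −(long value) = -1098.93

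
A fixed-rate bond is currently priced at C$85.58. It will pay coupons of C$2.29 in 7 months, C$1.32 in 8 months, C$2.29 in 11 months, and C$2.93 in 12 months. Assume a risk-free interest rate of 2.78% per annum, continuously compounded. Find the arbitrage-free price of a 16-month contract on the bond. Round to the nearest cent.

PV(coupons) I = 2.29·e^(−0.0278·7/12) + 1.32·e^(−0.0278·8/12) + 2.29·e^(−0.0278·11/12) + 2.93·e^(−0.0278·12/12)
I = 2.2532 + 1.2958 + 2.2324 + 2.8497 = 8.6311
F = (S − I)·e^(rT) = (85.58 − 8.6311) · e^(0.0278·16/12)
= 76.9489 · e^0.037067 = 76.9489 × 1.037763 = C$79.85

C$79.85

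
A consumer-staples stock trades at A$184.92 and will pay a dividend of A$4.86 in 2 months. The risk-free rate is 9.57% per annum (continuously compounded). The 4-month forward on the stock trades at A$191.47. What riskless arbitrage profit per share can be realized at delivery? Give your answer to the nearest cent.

PV(dividends) I = 4.86·e^(−0.0957·2/12) = 4.7831
Fair forward F* = (S − I)·e^(rT) = (184.92 − 4.7831)·e^0.031900 = 180.1369 × 1.032414 = 185.9759
Market A$191.47 > fair 185.9759: forward overpriced → cash-and-carry (borrow at r, buy the stock and collect the dividends, short the forward).
Profit at T = |F_mkt − F*| = |191.47 − 185.9759| = A$5.49 per share

A$5.49 per share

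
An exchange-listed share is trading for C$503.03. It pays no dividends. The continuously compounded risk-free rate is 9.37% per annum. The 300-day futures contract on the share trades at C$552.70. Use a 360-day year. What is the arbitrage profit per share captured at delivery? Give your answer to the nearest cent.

Fair futures: F* = S·e^(carry·T), with carry = r = 0.0937
F* = 503.03 · e^(0.0937 × 300/360) = 503.03 · e^0.078083 = 503.03 × 1.081212 = C$543.8821
Market C$552.70 > fair C$543.8821: forward overpriced → cash-and-carry (buy spot, short the forward).
At maturity, profit = |F_mkt − F*| = |552.70 − 543.8821| = C$8.82 per share

C$8.82 per share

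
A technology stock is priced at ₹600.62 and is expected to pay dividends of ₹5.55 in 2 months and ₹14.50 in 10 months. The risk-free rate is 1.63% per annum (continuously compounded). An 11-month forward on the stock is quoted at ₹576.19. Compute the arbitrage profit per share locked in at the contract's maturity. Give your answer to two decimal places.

PV(dividends) I = 5.55·e^(−0.0163·2/12) + 14.50·e^(−0.0163·10/12) = 19.8393
Fair forward F* = (S − I)·e^(rT) = (600.62 − 19.8393)·e^0.014942 = 580.7807 × 1.015054 = 589.5238
Market ₹576.19 < fair 589.5238: forward underpriced → reverse cash-and-carry (short the stock, invest proceeds at r, pay the dividends, go long the forward).
Profit at T = |F_mkt − F*| = |576.19 − 589.5238| = ₹13.33 per share

₹13.33 per share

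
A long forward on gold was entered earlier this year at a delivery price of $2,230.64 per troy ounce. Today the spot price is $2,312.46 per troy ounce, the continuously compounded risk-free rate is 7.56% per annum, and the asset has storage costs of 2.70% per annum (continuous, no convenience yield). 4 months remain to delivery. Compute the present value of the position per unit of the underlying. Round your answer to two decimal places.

Current fair forward for the remaining 4 months: F = S·e^((r + u)·T), (r + u) = 0.0756 + 0.0270 = 0.1026
F = 2312.46 · e^(0.1026 × 4/12) = 2312.46 × 1.03479154 = 2392.9140
Value of long forward = (F − K)·e^(−rT) = (2392.9140 − 2230.64) · e^(−0.0756·4/12)
= 162.2740 × 0.97511487 = 158.24

$158.24 per troy ounce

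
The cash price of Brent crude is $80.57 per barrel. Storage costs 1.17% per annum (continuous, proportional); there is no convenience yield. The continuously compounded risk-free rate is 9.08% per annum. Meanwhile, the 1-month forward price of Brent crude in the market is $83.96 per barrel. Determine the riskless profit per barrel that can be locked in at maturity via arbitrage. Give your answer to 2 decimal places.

$2.70 per barrel

Fair forward: F* = S·e^(carry·T), with carry = (r + u) = 0.0908 + 0.0117 = 0.1025
F* = 80.57 · e^(0.1025 × 1/12) = 80.57 · e^0.008542 = 80.57 × 1.008579 = $81.2612
Market $83.96 > fair $81.2612: forward overpriced → cash-and-carry (buy spot, short the forward).
At maturity, profit = |F_mkt − F*| = |83.96 − 81.2612| = $2.70 per barrel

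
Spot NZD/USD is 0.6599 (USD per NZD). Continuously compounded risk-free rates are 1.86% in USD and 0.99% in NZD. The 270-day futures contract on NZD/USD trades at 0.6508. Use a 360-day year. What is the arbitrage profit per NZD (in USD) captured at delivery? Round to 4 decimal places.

0.0134 per NZD (in USD)

Fair futures: F* = S·e^(carry·T), with carry = (r_USD − r_NZD) = 0.0186 − 0.0099 = 0.0087
F* = 0.6599 · e^(0.0087 × 270/360) = 0.6599 · e^0.006525 = 0.6599 × 1.006546 = 0.6642
Market 0.6508 < fair 0.6642: forward underpriced → reverse cash-and-carry (short spot, go long the forward).
At maturity, profit = |F_mkt − F*| = |0.6508 − 0.6642| = 0.0134 per NZD (in USD)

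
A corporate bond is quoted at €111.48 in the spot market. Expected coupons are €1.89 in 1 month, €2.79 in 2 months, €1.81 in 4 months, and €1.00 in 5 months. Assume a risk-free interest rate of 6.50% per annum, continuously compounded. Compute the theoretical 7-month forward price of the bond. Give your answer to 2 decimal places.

€108.12

PV(coupons) I = 1.89·e^(−0.0650·1/12) + 2.79·e^(−0.0650·2/12) + 1.81·e^(−0.0650·4/12) + 1.00·e^(−0.0650·5/12)
I = 1.8798 + 2.7599 + 1.7712 + 0.9733 = 7.3842
F = (S − I)·e^(rT) = (111.48 − 7.3842) · e^(0.0650·7/12)
= 104.0958 · e^0.037917 = 104.0958 × 1.038645 = €108.12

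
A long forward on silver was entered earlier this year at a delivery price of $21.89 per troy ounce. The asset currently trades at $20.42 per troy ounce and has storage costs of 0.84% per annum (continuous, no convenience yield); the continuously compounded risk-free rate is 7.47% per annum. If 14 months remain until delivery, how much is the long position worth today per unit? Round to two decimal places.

Current fair forward for the remaining 14 months: F = S·e^((r + u)·T), (r + u) = 0.0747 + 0.0084 = 0.0831
F = 20.42 · e^(0.0831 × 14/12) = 20.42 × 1.101805 = 22.4989
Value of long forward = (F − K)·e^(−rT) = (22.4989 − 21.89) · e^(−0.0747·14/12)
= 0.6089 × 0.916540 = 0.56

$0.56 per troy ounce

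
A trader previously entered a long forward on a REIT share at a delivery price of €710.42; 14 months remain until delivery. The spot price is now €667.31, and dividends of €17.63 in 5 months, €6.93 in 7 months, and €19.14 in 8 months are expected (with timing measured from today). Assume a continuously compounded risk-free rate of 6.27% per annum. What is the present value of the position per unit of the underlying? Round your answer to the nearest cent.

PV(remaining dividends) I = 17.63·e^(−0.0627·5/12) + 6.93·e^(−0.0627·7/12) + 19.14·e^(−0.0627·8/12) = 42.2129
Current forward F = (S − I)·e^(rT) = (667.31 − 42.2129)·e^(0.0627·14/12) = 625.0971 × 1.075892 = 672.5370
Value (long) = (F − K)·e^(−rT) = (672.5370 − 710.42) × 0.929461 = -35.2108
Value = -€35.21

-€35.21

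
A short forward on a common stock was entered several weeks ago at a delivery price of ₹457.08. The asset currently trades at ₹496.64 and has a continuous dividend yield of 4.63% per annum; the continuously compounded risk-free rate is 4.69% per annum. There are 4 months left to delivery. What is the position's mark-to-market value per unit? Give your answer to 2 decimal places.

-₹39.04

Current fair forward for the remaining 4 months: F = S·e^((r − q)·T), (r − q) = 0.0469 − 0.0463 = 0.0006
F = 496.64 · e^(0.0006 × 4/12) = 496.64 × 1.000200 = 496.7393
Value of long forward = (F − K)·e^(−rT) = (496.7393 − 457.08) · e^(−0.0469·4/12)
= 39.6593 × 0.984488 = 39.04
Short position value = −(long value) = -₹39.04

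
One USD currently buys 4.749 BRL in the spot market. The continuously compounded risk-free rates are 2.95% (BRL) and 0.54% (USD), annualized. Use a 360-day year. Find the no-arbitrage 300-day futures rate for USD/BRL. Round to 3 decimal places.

F = S·e^((r_BRL − r_USD)T) = 4.749 · e^((0.0295 − 0.0054) × 300/360)
= 4.749 · e^0.020083 = 4.749 × 1.020286
F = 4.845 BRL per USD

4.845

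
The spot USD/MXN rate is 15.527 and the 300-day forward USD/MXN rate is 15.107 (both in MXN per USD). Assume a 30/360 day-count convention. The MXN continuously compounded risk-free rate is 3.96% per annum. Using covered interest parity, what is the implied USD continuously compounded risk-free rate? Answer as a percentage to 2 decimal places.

F = S·e^((r_MXN − r_USD)T) ⇒ r_USD = r_MXN − ln(F/S)/T
ln(15.107/15.527) = -0.027422; /(300/360) = -0.032906
r_USD = 0.0396 + 0.032906 = 0.072506
r_USD = 7.25%

7.25%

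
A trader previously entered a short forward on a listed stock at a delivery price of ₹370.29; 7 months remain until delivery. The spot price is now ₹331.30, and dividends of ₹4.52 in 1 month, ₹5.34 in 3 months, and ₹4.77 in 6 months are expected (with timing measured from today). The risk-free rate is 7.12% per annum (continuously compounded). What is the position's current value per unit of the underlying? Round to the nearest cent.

₹38.27

PV(remaining dividends) I = 4.52·e^(−0.0712·1/12) + 5.34·e^(−0.0712·3/12) + 4.77·e^(−0.0712·6/12) = 14.3422
Current forward F = (S − I)·e^(rT) = (331.30 − 14.3422)·e^(0.0712·7/12) = 316.9578 × 1.042408 = 330.3993
Value (long) = (F − K)·e^(−rT) = (330.3993 − 370.29) × 0.959317 = -38.2678
Short position value = −(long value) = ₹38.27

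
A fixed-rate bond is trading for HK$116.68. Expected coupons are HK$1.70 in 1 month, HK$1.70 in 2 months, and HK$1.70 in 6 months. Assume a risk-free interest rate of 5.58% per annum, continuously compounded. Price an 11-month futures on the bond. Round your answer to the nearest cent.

PV(coupons) I = 1.70·e^(−0.0558·1/12) + 1.70·e^(−0.0558·2/12) + 1.70·e^(−0.0558·6/12)
I = 1.6921 + 1.6843 + 1.6532 = 5.0296
F = (S − I)·e^(rT) = (116.68 − 5.0296) · e^(0.0558·11/12)
= 111.6504 · e^0.051150 = 111.6504 × 1.052481 = HK$117.51

HK$117.51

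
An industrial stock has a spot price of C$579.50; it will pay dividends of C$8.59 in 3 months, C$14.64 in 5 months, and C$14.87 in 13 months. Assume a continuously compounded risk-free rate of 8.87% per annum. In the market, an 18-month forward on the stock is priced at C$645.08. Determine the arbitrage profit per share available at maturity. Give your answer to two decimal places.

PV(dividends) I = 8.59·e^(−0.0887·3/12) + 14.64·e^(−0.0887·5/12) + 14.87·e^(−0.0887·13/12) = 36.0180
Fair forward F* = (S − I)·e^(rT) = (579.50 − 36.0180)·e^0.133050 = 543.4820 × 1.142307 = 620.8233
Market C$645.08 > fair 620.8233: forward overpriced → cash-and-carry (borrow at r, buy the stock and collect the dividends, short the forward).
Profit at T = |F_mkt − F*| = |645.08 − 620.8233| = C$24.26 per share

C$24.26 per share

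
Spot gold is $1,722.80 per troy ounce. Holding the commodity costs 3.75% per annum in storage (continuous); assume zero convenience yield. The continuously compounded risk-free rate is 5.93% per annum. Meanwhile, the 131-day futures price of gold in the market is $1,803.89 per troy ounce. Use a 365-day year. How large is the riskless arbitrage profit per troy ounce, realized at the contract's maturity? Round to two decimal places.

Fair futures: F* = S·e^(carry·T), with carry = (r + u) = 0.0593 + 0.0375 = 0.0968
F* = 1722.80 · e^(0.0968 × 131/365) = 1722.80 · e^0.03474192 = 1722.80 × 1.03535247 = $1783.7052
Market $1803.89 > fair $1783.7052: forward overpriced → cash-and-carry (buy spot, short the forward).
At maturity, profit = |F_mkt − F*| = |1803.89 − 1783.7052| = $20.18 per troy ounce

$20.18 per troy ounce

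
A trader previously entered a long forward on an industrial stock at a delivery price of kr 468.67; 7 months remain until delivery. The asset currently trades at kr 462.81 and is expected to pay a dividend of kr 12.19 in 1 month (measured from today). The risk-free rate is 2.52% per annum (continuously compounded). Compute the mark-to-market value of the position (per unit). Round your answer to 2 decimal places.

-kr 11.19

PV(remaining dividends) I = 12.19·e^(−0.0252·1/12) = 12.1644
Current forward F = (S − I)·e^(rT) = (462.81 − 12.1644)·e^(0.0252·7/12) = 450.6456 × 1.014809 = 457.3192
Value (long) = (F − K)·e^(−rT) = (457.3192 − 468.67) × 0.985408 = -11.1852
Value = -kr 11.19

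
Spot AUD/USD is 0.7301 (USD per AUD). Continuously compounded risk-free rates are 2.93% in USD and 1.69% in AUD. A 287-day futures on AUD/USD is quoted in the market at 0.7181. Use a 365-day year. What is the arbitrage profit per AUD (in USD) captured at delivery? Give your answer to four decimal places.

Fair futures: F* = S·e^(carry·T), with carry = (r_USD − r_AUD) = 0.0293 − 0.0169 = 0.0124
F* = 0.7301 · e^(0.0124 × 287/365) = 0.7301 · e^0.009750 = 0.7301 × 1.009798 = 0.7373
Market 0.7181 < fair 0.7373: forward underpriced → reverse cash-and-carry (short spot, go long the forward).
At maturity, profit = |F_mkt − F*| = |0.7181 − 0.7373| = 0.0192 per AUD (in USD)

0.0192 per AUD (in USD)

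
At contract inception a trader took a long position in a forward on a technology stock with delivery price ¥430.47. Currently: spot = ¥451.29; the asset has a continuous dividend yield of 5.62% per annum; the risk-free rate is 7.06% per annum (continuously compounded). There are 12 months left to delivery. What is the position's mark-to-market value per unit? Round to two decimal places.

Current fair forward for the remaining 12 months: F = S·e^((r − q)·T), (r − q) = 0.0706 − 0.0562 = 0.0144
F = 451.29 · e^(0.0144 × 12/12) = 451.29 × 1.014504 = 457.8355
Value of long forward = (F − K)·e^(−rT) = (457.8355 − 430.47) · e^(−0.0706·12/12)
= 27.3655 × 0.931835 = 25.50

¥25.50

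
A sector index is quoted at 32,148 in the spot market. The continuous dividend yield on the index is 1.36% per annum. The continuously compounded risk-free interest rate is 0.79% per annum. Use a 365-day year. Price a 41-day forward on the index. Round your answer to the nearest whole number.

F = S·e^((r − q)T) = 32148 · e^((0.0079 − 0.0136) × 41/365)
= 32148 · e^-0.000640 = 32148 × 0.999360
F = 32,127

32,127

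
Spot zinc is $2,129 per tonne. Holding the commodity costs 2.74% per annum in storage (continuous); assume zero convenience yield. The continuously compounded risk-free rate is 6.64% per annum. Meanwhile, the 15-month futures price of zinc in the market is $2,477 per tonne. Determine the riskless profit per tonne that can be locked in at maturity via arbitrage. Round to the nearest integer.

$83 per tonne

Fair futures: F* = S·e^(carry·T), with carry = (r + u) = 0.0664 + 0.0274 = 0.0938
F* = 2129 · e^(0.0938 × 15/12) = 2129 · e^0.117250 = 2129 × 1.124400 = $2393.8476
Market $2477 > fair $2393.8476: forward overpriced → cash-and-carry (buy spot, short the forward).
At maturity, profit = |F_mkt − F*| = |2477 − 2393.8476| = $83 per tonne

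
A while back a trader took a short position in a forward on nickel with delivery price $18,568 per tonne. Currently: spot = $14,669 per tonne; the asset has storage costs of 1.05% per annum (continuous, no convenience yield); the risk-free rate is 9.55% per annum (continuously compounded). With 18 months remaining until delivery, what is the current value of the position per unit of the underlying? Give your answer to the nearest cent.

Current fair forward for the remaining 18 months: F = S·e^((r + u)·T), (r + u) = 0.0955 + 0.0105 = 0.1060
F = 14669 · e^(0.1060 × 18/12) = 14669 × 1.17233795 = 17197.0254
Value of long forward = (F − K)·e^(−rT) = (17197.0254 − 18568) · e^(−0.0955·18/12)
= -1370.9746 × 0.86653741 = -1188.00
Short position value = −(long value) = $1188.00

$1188.00 per tonne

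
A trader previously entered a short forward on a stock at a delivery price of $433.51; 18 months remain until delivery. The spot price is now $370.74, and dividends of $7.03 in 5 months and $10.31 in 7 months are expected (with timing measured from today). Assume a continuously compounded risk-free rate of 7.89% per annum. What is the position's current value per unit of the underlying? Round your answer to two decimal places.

PV(remaining dividends) I = 7.03·e^(−0.0789·5/12) + 10.31·e^(−0.0789·7/12) = 16.6489
Current forward F = (S − I)·e^(rT) = (370.74 − 16.6489)·e^(0.0789·18/12) = 354.0911 × 1.125638 = 398.5784
Value (long) = (F − K)·e^(−rT) = (398.5784 − 433.51) × 0.888385 = -31.0327
Short position value = −(long value) = $31.03

$31.03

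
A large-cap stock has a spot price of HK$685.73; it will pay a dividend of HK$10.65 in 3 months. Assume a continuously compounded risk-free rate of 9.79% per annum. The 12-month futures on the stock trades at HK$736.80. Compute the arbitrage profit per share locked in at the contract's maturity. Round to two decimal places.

HK$8.00 per share

PV(dividends) I = 10.65·e^(−0.0979·3/12) = 10.3925
Fair futures F* = (S − I)·e^(rT) = (685.73 − 10.3925)·e^0.097900 = 675.3375 × 1.102852 = 744.7973
Market HK$736.80 < fair 744.7973: forward underpriced → reverse cash-and-carry (short the stock, invest proceeds at r, pay the dividends, go long the forward).
Profit at T = |F_mkt − F*| = |736.80 − 744.7973| = HK$8.00 per share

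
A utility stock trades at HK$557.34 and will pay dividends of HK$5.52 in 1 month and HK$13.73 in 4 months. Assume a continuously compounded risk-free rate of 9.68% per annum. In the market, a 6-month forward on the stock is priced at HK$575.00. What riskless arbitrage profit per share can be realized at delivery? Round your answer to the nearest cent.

HK$9.72 per share

PV(dividends) I = 5.52·e^(−0.0968·1/12) + 13.73·e^(−0.0968·4/12) = 18.7697
Fair forward F* = (S − I)·e^(rT) = (557.34 − 18.7697)·e^0.048400 = 538.5703 × 1.049590 = 565.2780
Market HK$575.00 > fair 565.2780: forward overpriced → cash-and-carry (borrow at r, buy the stock and collect the dividends, short the forward).
Profit at T = |F_mkt − F*| = |575.00 − 565.2780| = HK$9.72 per share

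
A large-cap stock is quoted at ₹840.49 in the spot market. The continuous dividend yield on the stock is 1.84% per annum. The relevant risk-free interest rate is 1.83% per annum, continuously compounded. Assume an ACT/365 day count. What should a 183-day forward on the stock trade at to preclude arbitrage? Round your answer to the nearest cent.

₹840.45

F = S·e^((r − q)T) = 840.49 · e^((0.0183 − 0.0184) × 183/365)
= 840.49 · e^-0.000050 = 840.49 × 0.999950
F = ₹840.45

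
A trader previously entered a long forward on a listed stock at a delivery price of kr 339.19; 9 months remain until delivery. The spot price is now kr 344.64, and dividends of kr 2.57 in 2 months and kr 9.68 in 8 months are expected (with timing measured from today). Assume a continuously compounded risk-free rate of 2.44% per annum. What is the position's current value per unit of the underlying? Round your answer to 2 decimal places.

PV(remaining dividends) I = 2.57·e^(−0.0244·2/12) + 9.68·e^(−0.0244·8/12) = 12.0834
Current forward F = (S − I)·e^(rT) = (344.64 − 12.0834)·e^(0.0244·9/12) = 332.5566 × 1.018468 = 338.6983
Value (long) = (F − K)·e^(−rT) = (338.6983 − 339.19) × 0.981866 = -0.4828
Value = -kr 0.48

-kr 0.48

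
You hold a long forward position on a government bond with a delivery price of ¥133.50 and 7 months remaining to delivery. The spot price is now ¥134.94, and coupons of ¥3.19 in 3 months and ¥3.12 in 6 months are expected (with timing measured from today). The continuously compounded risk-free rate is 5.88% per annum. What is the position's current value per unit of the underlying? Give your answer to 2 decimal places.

-¥0.23

PV(remaining coupons) I = 3.19·e^(−0.0588·3/12) + 3.12·e^(−0.0588·6/12) = 6.1731
Current forward F = (S − I)·e^(rT) = (134.94 − 6.1731)·e^(0.0588·7/12) = 128.7669 × 1.034895 = 133.2602
Value (long) = (F − K)·e^(−rT) = (133.2602 − 133.50) × 0.966282 = -0.2317
Value = -¥0.23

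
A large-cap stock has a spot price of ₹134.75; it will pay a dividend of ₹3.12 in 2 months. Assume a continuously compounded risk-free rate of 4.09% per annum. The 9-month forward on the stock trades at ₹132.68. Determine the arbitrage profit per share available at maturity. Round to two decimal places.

PV(dividends) I = 3.12·e^(−0.0409·2/12) = 3.0988
Fair forward F* = (S − I)·e^(rT) = (134.75 − 3.0988)·e^0.030675 = 131.6512 × 1.031150 = 135.7521
Market ₹132.68 < fair 135.7521: forward underpriced → reverse cash-and-carry (short the stock, invest proceeds at r, pay the dividends, go long the forward).
Profit at T = |F_mkt − F*| = |132.68 − 135.7521| = ₹3.07 per share

₹3.07 per share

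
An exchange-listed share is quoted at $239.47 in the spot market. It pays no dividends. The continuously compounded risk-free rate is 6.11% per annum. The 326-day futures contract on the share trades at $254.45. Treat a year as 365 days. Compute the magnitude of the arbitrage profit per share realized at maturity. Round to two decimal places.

$1.55 per share

Fair futures: F* = S·e^(carry·T), with carry = r = 0.0611
F* = 239.47 · e^(0.0611 × 326/365) = 239.47 · e^0.054572 = 239.47 × 1.056089 = $252.9016
Market $254.45 > fair $252.9016: forward overpriced → cash-and-carry (buy spot, short the forward).
At maturity, profit = |F_mkt − F*| = |254.45 − 252.9016| = $1.55 per share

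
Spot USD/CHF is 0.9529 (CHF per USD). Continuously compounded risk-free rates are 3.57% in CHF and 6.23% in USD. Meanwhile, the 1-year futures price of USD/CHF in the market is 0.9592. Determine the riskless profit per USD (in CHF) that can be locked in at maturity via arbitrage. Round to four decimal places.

Fair futures: F* = S·e^(carry·T), with carry = (r_CHF − r_USD) = 0.0357 − 0.0623 = -0.0266
F* = 0.9529 · e^(-0.0266 × 1) = 0.9529 · e^-0.026600 = 0.9529 × 0.973751 = 0.9279
Market 0.9592 > fair 0.9279: forward overpriced → cash-and-carry (buy spot, short the forward).
At maturity, profit = |F_mkt − F*| = |0.9592 − 0.9279| = 0.0313 per USD (in CHF)

0.0313 per USD (in CHF)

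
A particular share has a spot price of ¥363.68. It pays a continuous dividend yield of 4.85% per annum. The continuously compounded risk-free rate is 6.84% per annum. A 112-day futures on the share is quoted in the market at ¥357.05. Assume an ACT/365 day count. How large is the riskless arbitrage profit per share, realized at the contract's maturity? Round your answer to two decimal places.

¥8.86 per share

Fair futures: F* = S·e^(carry·T), with carry = (r − q) = 0.0684 − 0.0485 = 0.0199
F* = 363.68 · e^(0.0199 × 112/365) = 363.68 · e^0.006106 = 363.68 × 1.006125 = ¥365.9075
Market ¥357.05 < fair ¥365.9075: forward underpriced → reverse cash-and-carry (short spot, go long the forward).
At maturity, profit = |F_mkt − F*| = |357.05 − 365.9075| = ¥8.86 per share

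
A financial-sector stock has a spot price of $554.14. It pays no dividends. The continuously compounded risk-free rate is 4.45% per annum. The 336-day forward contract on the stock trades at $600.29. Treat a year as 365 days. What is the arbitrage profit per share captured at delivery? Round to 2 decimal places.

Fair forward: F* = S·e^(carry·T), with carry = r = 0.0445
F* = 554.14 · e^(0.0445 × 336/365) = 554.14 · e^0.040964 = 554.14 × 1.041815 = $577.3114
Market $600.29 > fair $577.3114: forward overpriced → cash-and-carry (buy spot, short the forward).
At maturity, profit = |F_mkt − F*| = |600.29 − 577.3114| = $22.98 per share

$22.98 per share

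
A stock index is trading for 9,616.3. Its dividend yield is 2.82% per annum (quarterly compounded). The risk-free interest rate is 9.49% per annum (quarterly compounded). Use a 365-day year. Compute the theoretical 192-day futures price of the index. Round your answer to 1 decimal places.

F = S · (1+r/4)^(4T) / (1+q/4)^(4T)
= 9616.3 × 1.050574 / 1.014892 = 9616.3 × 1.035158
F = 9,954.4

9,954.4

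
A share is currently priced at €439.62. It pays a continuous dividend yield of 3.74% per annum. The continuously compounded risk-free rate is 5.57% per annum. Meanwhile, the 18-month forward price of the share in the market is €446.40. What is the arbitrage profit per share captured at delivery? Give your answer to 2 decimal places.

Fair forward: F* = S·e^(carry·T), with carry = (r − q) = 0.0557 − 0.0374 = 0.0183
F* = 439.62 · e^(0.0183 × 18/12) = 439.62 · e^0.027450 = 439.62 × 1.027830 = €451.8546
Market €446.40 < fair €451.8546: forward underpriced → reverse cash-and-carry (short spot, go long the forward).
At maturity, profit = |F_mkt − F*| = |446.40 − 451.8546| = €5.45 per share

€5.45 per share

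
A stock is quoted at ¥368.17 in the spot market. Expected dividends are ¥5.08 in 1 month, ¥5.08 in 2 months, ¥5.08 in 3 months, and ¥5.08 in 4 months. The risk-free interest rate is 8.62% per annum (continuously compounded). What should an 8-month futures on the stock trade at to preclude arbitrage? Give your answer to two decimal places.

PV(dividends) I = 5.08·e^(−0.0862·1/12) + 5.08·e^(−0.0862·2/12) + 5.08·e^(−0.0862·3/12) + 5.08·e^(−0.0862·4/12)
I = 5.0436 + 5.0075 + 4.9717 + 4.9361 = 19.9589
F = (S − I)·e^(rT) = (368.17 − 19.9589) · e^(0.0862·8/12)
= 348.2111 · e^0.057467 = 348.2111 × 1.059150 = ¥368.81

¥368.81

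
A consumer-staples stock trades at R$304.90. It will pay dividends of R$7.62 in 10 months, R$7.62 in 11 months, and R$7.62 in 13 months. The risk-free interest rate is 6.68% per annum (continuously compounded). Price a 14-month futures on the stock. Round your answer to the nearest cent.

PV(dividends) I = 7.62·e^(−0.0668·10/12) + 7.62·e^(−0.0668·11/12) + 7.62·e^(−0.0668·13/12)
I = 7.2074 + 7.1674 + 7.0880 = 21.4628
F = (S − I)·e^(rT) = (304.90 − 21.4628) · e^(0.0668·14/12)
= 283.4372 · e^0.077933 = 283.4372 × 1.081050 = R$306.41

R$306.41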